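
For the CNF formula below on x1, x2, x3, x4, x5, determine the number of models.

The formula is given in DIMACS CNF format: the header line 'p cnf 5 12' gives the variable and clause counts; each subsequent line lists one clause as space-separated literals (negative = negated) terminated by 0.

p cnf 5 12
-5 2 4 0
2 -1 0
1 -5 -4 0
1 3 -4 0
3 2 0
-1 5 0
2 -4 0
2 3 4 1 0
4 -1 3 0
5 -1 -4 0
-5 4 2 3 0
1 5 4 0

There are 2^5 = 32 truth assignments over (x1, x2, x3, x4, x5).
Split on x1. With x1 = True, the clauses containing x1 are satisfied and ¬x1 drops from the rest; 3 of the 2^4 = 16 assignments to the other variables satisfy what remains.
With x1 = False, by the same count on the reduced clause set, 3 assignments work.
(One model: x1=F, x2=T, x3=F, x4=F, x5=T.)
Total: 3 + 3 = 6.

6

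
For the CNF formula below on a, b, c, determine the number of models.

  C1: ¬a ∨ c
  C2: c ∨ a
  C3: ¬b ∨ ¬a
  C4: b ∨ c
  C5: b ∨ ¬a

2

There are 2^3 = 8 truth assignments over (a, b, c).
Check each against the 5 clauses (columns in the order a, b, c):
  F F F  ✗ fails (c ∨ a)
  F F T  ✓ satisfies all
  F T F  ✗ fails (c ∨ a)
  F T T  ✓ satisfies all
  T F F  ✗ fails (¬a ∨ c)
  T F T  ✗ fails (b ∨ ¬a)
  T T F  ✗ fails (¬a ∨ c)
  T T T  ✗ fails (¬b ∨ ¬a)
2 of the 8 rows are models.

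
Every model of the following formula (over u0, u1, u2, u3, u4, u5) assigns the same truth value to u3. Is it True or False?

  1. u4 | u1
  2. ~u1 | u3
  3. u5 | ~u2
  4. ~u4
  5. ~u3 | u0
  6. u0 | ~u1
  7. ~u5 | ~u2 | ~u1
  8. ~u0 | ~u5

Suppose u3 = 0.
From the singleton clause (~u1), u1 = 0.
From the singleton clause (u4), u4 = 1.
That conflicts with the unit clause (~u4).
So every satisfying assignment has u3 = True.

True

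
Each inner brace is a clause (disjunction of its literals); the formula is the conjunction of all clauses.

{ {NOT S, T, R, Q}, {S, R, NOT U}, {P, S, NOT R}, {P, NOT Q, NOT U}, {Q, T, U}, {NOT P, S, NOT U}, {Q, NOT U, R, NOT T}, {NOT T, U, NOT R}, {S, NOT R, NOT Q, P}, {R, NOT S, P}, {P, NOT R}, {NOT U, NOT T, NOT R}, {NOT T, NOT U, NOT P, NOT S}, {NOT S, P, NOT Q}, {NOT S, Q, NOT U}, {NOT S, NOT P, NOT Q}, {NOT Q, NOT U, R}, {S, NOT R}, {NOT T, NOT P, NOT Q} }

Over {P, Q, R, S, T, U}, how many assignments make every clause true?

There are 2^6 = 64 truth assignments over (P, Q, R, S, T, U).
Split on Q. With Q = true, the clauses containing Q are satisfied and NOT Q drops from the rest; 3 of the 2^5 = 32 assignments to the other variables satisfy what remains.
With Q = false, by the same count on the reduced clause set, 3 assignments work.
(One model: P=F, Q=F, R=F, S=F, T=T, U=F.)
Total: 3 + 3 = 6.

6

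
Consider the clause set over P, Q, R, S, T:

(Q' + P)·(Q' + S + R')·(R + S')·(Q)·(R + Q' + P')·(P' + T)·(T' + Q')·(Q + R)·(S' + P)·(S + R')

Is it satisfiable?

The clause (Q) is unit, so Q = 1.
The clause (P) is unit, so P = 1.
The clause (R) is unit, so R = 1.
The clause (S) is unit, so S = 1.
The clause (T) is unit, so T = 1.
Now (T') is unsatisfied and unit — conflict.
No assignment satisfies every clause.

Unsatisfiable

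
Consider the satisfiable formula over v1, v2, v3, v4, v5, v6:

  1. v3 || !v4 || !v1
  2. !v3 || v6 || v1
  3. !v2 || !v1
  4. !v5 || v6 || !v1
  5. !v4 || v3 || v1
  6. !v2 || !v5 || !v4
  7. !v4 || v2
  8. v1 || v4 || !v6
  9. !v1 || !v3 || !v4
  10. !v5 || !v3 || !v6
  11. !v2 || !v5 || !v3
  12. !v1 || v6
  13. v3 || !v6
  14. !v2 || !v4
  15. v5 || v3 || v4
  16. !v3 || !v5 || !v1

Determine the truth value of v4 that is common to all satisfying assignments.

Suppose v4 = true.
Unit clause (v2) forces v2 = true.
Now (!v2) is unsatisfied and unit — conflict.
So every satisfying assignment has v4 = False.

False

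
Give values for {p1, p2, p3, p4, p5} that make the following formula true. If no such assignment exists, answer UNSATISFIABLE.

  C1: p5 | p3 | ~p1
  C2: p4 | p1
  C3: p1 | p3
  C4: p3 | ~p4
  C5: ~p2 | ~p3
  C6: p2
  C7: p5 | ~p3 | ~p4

Unit clause (p2) forces p2 = 1.
Unit clause (~p3) forces p3 = 0.
Unit clause (p1) forces p1 = 1.
Unit clause (p5) forces p5 = 1.
Unit clause (~p4) forces p4 = 0.
This assignment satisfies each clause.

p1 ↦ 1,  p2 ↦ 1,  p3 ↦ 0,  p4 ↦ 0,  p5 ↦ 1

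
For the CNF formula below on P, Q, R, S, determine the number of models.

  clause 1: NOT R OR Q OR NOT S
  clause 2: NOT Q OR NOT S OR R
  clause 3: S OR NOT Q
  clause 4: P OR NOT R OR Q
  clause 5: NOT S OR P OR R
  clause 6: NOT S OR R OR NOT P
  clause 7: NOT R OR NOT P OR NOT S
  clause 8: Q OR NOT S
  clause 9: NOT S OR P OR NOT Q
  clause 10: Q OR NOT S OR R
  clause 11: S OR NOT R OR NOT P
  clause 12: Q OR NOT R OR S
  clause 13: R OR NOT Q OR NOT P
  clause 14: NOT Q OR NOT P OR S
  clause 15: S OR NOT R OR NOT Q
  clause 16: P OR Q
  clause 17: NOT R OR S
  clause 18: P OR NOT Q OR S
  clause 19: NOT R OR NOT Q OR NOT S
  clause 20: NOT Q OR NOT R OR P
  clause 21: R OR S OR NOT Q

1

There are 2^4 = 16 truth assignments over (P, Q, R, S).
Check each against the 21 clauses (columns in the order P, Q, R, S):
  F F F F  ✗ fails (P OR Q)
  F F F T  ✗ fails (NOT S OR P OR R)
  F F T F  ✗ fails (P OR NOT R OR Q)
  F F T T  ✗ fails (NOT R OR Q OR NOT S)
  F T F F  ✗ fails (S OR NOT Q)
  F T F T  ✗ fails (NOT Q OR NOT S OR R)
  F T T F  ✗ fails (S OR NOT Q)
  F T T T  ✗ fails (NOT S OR P OR NOT Q)
  T F F F  ✓ satisfies all
  T F F T  ✗ fails (NOT S OR R OR NOT P)
  T F T F  ✗ fails (S OR NOT R OR NOT P)
  T F T T  ✗ fails (NOT R OR Q OR NOT S)
  T T F F  ✗ fails (S OR NOT Q)
  T T F T  ✗ fails (NOT Q OR NOT S OR R)
  T T T F  ✗ fails (S OR NOT Q)
  T T T T  ✗ fails (NOT R OR NOT P OR NOT S)
1 of the 16 rows is a model.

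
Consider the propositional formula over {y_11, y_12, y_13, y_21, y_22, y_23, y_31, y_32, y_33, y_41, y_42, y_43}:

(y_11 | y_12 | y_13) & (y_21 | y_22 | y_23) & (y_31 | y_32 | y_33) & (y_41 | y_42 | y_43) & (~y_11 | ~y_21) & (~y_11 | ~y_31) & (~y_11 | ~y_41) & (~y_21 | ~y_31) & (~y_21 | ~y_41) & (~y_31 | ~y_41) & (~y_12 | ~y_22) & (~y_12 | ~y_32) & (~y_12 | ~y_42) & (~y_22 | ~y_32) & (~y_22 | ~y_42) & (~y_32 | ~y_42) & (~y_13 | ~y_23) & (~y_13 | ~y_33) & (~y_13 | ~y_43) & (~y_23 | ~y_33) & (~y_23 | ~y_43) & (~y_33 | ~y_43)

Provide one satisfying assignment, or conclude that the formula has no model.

UNSATISFIABLE

Case y_11 = 0:
Case y_12 = 1:
(~y_22) alone gives y_22 = 0.
(~y_32) alone gives y_32 = 0.
(~y_42) alone gives y_42 = 0.
Case y_21 = 1:
(~y_31) alone gives y_31 = 0.
(y_33) alone gives y_33 = 1.
(~y_41) alone gives y_41 = 0.
(y_43) alone gives y_43 = 1.
But (~y_43) is also a unit clause — contradiction.
That branch fails; take y_21 = 0 instead.
(y_23) alone gives y_23 = 1.
(~y_13) alone gives y_13 = 0.
(~y_33) alone gives y_33 = 0.
(y_31) alone gives y_31 = 1.
(~y_41) alone gives y_41 = 0.
(y_43) alone gives y_43 = 1.
But (~y_43) is also a unit clause — contradiction.
Both values of y_21 lead to a conflict.
That branch fails; take y_12 = 0 instead.
(y_13) alone gives y_13 = 1.
(~y_23) alone gives y_23 = 0.
(~y_33) alone gives y_33 = 0.
(~y_43) alone gives y_43 = 0.
Case y_21 = 1:
(~y_31) alone gives y_31 = 0.
(y_32) alone gives y_32 = 1.
(~y_41) alone gives y_41 = 0.
(y_42) alone gives y_42 = 1.
But (~y_42) is also a unit clause — contradiction.
That branch fails; take y_21 = 0 instead.
(y_22) alone gives y_22 = 1.
(~y_32) alone gives y_32 = 0.
(y_31) alone gives y_31 = 1.
(~y_41) alone gives y_41 = 0.
(y_42) alone gives y_42 = 1.
But (~y_42) is also a unit clause — contradiction.
Both values of y_21 lead to a conflict.
Both values of y_12 lead to a conflict.
That branch fails; take y_11 = 1 instead.
(~y_21) alone gives y_21 = 0.
(~y_31) alone gives y_31 = 0.
(~y_41) alone gives y_41 = 0.
Case y_22 = 1:
(~y_12) alone gives y_12 = 0.
(~y_32) alone gives y_32 = 0.
(y_33) alone gives y_33 = 1.
(~y_42) alone gives y_42 = 0.
(y_43) alone gives y_43 = 1.
But (~y_43) is also a unit clause — contradiction.
That branch fails; take y_22 = 0 instead.
(y_23) alone gives y_23 = 1.
(~y_13) alone gives y_13 = 0.
(~y_33) alone gives y_33 = 0.
(y_32) alone gives y_32 = 1.
(~y_12) alone gives y_12 = 0.
(~y_42) alone gives y_42 = 0.
(y_43) alone gives y_43 = 1.
But (~y_43) is also a unit clause — contradiction.
Both values of y_22 lead to a conflict.
Both values of y_11 lead to a conflict.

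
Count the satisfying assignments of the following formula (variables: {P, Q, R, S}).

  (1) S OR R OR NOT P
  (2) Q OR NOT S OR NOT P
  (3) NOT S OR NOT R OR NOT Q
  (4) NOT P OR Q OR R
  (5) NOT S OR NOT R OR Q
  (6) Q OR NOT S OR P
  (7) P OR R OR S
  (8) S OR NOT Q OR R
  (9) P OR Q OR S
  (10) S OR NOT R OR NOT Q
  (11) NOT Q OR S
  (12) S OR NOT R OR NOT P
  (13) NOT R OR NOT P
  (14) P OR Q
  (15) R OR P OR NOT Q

1

There are 2^4 = 16 truth assignments over (P, Q, R, S).
Check each against the 15 clauses (columns in the order P, Q, R, S):
  F F F F  ✗ fails (P OR R OR S)
  F F F T  ✗ fails (Q OR NOT S OR P)
  F F T F  ✗ fails (P OR Q OR S)
  F F T T  ✗ fails (NOT S OR NOT R OR Q)
  F T F F  ✗ fails (P OR R OR S)
  F T F T  ✗ fails (R OR P OR NOT Q)
  F T T F  ✗ fails (S OR NOT R OR NOT Q)
  F T T T  ✗ fails (NOT S OR NOT R OR NOT Q)
  T F F F  ✗ fails (S OR R OR NOT P)
  T F F T  ✗ fails (Q OR NOT S OR NOT P)
  T F T F  ✗ fails (S OR NOT R OR NOT P)
  T F T T  ✗ fails (Q OR NOT S OR NOT P)
  T T F F  ✗ fails (S OR R OR NOT P)
  T T F T  ✓ satisfies all
  T T T F  ✗ fails (S OR NOT R OR NOT Q)
  T T T T  ✗ fails (NOT S OR NOT R OR NOT Q)
1 of the 16 rows is a model.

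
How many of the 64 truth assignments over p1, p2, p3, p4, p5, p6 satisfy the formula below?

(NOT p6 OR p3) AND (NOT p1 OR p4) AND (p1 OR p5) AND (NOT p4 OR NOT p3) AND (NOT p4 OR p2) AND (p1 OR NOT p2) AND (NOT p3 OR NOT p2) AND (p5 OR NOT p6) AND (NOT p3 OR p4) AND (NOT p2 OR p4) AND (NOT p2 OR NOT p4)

There are 2^6 = 64 truth assignments over (p1, p2, p3, p4, p5, p6).
Split on p2. With p2 = true, the clauses containing p2 are satisfied and NOT p2 drops from the rest; 0 of the 2^5 = 32 assignments to the other variables satisfy what remains.
With p2 = false, by the same count on the reduced clause set, 1 assignment works.
Total: 0 + 1 = 1.

1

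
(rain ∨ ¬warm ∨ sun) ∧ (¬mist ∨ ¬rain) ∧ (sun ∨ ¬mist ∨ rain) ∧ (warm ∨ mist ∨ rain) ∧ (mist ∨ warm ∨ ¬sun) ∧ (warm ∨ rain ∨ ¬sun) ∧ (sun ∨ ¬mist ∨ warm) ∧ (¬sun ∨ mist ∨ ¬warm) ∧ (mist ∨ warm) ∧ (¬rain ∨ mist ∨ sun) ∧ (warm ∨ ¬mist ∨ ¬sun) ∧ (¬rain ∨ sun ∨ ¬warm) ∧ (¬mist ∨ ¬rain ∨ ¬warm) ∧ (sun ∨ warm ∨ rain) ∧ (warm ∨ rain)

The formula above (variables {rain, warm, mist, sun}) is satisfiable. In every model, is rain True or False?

False

Suppose rain = True.
(¬mist) alone gives mist = False.
(warm) alone gives warm = True.
(¬sun) alone gives sun = False.
Now (sun) is unsatisfied and unit — conflict.
So every satisfying assignment has rain = False.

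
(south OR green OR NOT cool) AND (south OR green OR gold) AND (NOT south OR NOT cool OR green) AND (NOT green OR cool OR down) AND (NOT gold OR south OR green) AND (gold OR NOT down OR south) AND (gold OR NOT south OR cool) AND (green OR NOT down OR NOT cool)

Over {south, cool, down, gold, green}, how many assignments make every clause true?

There are 2^5 = 32 truth assignments over (south, cool, down, gold, green).
Split on cool. With cool = true, the clauses containing cool are satisfied and NOT cool drops from the rest; 7 of the 2^4 = 16 assignments to the other variables satisfy what remains.
With cool = false, by the same count on the reduced clause set, 4 assignments work.
Total: 7 + 4 = 11.

11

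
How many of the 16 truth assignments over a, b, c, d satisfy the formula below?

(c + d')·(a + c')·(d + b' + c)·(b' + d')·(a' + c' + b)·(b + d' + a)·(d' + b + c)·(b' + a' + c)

3

There are 2^4 = 16 truth assignments over (a, b, c, d).
Split on b. With b = 1, the clauses containing b are satisfied and b' drops from the rest; 1 of the 2^3 = 8 assignments to the other variables satisfy what remains.
With b = 0, by the same count on the reduced clause set, 2 assignments work.
Total: 1 + 2 = 3.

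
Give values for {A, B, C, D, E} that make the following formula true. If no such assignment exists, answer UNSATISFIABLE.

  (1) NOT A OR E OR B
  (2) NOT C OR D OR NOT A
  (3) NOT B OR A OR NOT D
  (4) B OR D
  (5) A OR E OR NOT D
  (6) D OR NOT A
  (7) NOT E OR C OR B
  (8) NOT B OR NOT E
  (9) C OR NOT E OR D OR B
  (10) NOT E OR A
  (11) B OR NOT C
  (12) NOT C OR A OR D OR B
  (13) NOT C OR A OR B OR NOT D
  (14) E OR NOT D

A: false, B: true, C: true, D: false, E: false

Try B = true.
From the singleton clause (NOT E), E = false.
From the singleton clause (NOT D), D = false.
From the singleton clause (NOT A), A = false.
All clauses hold; C can take either value.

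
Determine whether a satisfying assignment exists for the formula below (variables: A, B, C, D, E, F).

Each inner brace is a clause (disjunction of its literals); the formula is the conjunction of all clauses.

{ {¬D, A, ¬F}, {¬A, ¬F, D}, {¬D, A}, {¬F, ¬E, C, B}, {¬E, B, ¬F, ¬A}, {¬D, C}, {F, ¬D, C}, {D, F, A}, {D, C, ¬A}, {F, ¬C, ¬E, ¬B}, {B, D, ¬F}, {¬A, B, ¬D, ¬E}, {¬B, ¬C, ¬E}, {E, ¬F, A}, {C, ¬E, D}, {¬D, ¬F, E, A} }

Suppose D = True.
(A) alone gives A = True.
(C) alone gives C = True.
Suppose B = False.
(¬E) alone gives E = False.
All clauses hold; F can take either value.
A satisfying assignment: A: True,  B: False,  C: True,  D: True,  E: False,  F: False.

Satisfiable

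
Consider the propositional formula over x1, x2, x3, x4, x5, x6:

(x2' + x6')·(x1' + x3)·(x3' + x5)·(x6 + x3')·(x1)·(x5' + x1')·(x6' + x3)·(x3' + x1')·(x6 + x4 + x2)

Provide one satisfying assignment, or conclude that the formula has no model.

UNSATISFIABLE

From the singleton clause (x1), x1 = 1.
From the singleton clause (x3), x3 = 1.
Now (x3') is unsatisfied and unit — conflict.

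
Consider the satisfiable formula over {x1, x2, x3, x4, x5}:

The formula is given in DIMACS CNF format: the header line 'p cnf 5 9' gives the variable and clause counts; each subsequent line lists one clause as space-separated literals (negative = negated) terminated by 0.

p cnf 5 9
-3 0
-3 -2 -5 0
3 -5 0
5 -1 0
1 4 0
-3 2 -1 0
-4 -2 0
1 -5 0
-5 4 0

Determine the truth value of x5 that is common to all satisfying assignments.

False

Suppose x5 = True.
From the singleton clause (¬x3), x3 = False.
That conflicts with the unit clause (x3).
So every satisfying assignment has x5 = False.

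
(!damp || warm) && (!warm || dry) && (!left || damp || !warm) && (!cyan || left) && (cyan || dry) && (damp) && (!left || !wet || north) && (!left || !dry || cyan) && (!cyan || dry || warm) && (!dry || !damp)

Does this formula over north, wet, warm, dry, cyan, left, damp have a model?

The clause (damp) is unit, so damp = true.
The clause (warm) is unit, so warm = true.
The clause (dry) is unit, so dry = true.
Now (!dry) is unsatisfied and unit — conflict.
No assignment satisfies every clause.

No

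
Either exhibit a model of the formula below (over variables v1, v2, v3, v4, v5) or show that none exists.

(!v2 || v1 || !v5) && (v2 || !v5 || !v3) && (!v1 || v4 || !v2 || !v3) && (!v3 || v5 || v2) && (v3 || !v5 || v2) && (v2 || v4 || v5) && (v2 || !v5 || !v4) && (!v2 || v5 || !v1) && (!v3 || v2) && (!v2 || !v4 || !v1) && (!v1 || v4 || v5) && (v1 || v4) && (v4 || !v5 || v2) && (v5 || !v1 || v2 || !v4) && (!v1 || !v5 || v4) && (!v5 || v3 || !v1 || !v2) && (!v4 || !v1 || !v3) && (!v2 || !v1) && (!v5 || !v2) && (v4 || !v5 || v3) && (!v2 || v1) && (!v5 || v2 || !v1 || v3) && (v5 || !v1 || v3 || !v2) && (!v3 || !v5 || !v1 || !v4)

v1=false,  v2=false,  v3=false,  v4=true,  v5=false

Branch on v3: set v3 = false.
Branch on v5: set v5 = false.
Branch on v2: set v2 = false.
The clause (v4) is unit, so v4 = true.
The clause (!v1) is unit, so v1 = false.
Every clause now holds.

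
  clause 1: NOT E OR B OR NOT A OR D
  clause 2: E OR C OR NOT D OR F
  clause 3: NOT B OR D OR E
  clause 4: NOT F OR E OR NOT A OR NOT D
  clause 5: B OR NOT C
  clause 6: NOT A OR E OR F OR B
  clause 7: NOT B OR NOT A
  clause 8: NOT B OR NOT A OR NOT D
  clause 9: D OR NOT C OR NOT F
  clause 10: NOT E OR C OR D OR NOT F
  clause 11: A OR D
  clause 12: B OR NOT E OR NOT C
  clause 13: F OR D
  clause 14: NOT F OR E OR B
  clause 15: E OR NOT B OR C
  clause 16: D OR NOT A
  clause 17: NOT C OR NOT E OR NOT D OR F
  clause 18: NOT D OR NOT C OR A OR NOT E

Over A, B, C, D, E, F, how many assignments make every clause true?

There are 2^6 = 64 truth assignments over (A, B, C, D, E, F).
Split on C. With C = true, the clauses containing C are satisfied and NOT C drops from the rest; 2 of the 2^5 = 32 assignments to the other variables satisfy what remains.
With C = false, by the same count on the reduced clause set, 6 assignments work.
Total: 2 + 6 = 8.

8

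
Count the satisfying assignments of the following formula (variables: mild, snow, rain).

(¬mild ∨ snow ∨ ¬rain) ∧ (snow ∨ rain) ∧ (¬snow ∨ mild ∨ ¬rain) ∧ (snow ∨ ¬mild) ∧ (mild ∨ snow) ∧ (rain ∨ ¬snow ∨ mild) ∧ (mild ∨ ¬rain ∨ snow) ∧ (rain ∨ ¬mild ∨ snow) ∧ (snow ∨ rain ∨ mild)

2

There are 2^3 = 8 truth assignments over (mild, snow, rain).
Check each against the 9 clauses (columns in the order mild, snow, rain):
  F F F  ✗ fails (snow ∨ rain)
  F F T  ✗ fails (mild ∨ snow)
  F T F  ✗ fails (rain ∨ ¬snow ∨ mild)
  F T T  ✗ fails (¬snow ∨ mild ∨ ¬rain)
  T F F  ✗ fails (snow ∨ rain)
  T F T  ✗ fails (¬mild ∨ snow ∨ ¬rain)
  T T F  ✓ satisfies all
  T T T  ✓ satisfies all
2 of the 8 rows are models.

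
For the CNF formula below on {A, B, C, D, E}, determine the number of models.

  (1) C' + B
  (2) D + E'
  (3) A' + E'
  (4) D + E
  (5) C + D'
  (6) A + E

There are 2^5 = 32 truth assignments over (A, B, C, D, E).
Split on A. With A = 1, the clauses containing A are satisfied and A' drops from the rest; 1 of the 2^4 = 16 assignments to the other variables satisfy what remains.
With A = 0, by the same count on the reduced clause set, 1 assignment works.
(One model: A=F, B=T, C=T, D=T, E=T.)
Total: 1 + 1 = 2.

2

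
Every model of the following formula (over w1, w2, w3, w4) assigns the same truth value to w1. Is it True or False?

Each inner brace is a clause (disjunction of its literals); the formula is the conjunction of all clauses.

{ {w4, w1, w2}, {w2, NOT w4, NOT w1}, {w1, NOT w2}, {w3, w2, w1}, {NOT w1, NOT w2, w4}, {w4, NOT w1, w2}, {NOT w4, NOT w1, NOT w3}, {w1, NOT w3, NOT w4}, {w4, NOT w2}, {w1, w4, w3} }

True

Suppose w1 = false.
(NOT w2) alone gives w2 = false.
(w4) alone gives w4 = true.
(w3) alone gives w3 = true.
But (NOT w3) is also a unit clause — contradiction.
So every satisfying assignment has w1 = True.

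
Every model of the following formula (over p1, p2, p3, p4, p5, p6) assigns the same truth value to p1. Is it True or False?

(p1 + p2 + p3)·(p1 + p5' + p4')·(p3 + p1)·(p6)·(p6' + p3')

Suppose p1 = 0.
The clause (p3) is unit, so p3 = 1.
The clause (p6) is unit, so p6 = 1.
That conflicts with the unit clause (p6').
So every satisfying assignment has p1 = True.

True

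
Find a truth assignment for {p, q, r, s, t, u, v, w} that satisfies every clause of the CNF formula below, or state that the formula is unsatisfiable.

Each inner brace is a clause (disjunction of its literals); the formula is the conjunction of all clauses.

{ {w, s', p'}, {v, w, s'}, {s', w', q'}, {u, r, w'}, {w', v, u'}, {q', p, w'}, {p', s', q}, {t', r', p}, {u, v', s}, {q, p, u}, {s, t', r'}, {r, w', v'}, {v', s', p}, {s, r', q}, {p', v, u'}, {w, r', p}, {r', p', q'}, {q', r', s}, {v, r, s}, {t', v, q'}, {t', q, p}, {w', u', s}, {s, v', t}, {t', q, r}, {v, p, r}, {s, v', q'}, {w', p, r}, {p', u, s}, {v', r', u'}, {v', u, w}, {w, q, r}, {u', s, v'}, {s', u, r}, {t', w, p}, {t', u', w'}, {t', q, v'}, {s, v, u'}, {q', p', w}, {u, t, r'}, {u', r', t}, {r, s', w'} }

Branch on w: set w = 1.
Branch on s: set s = 0.
(u') alone gives u = 0.
(r) alone gives r = 1.
(v') alone gives v = 0.
(t') alone gives t = 0.
Now (t) is unsatisfied and unit — conflict.
Backtrack on s: now try s = 1.
(q') alone gives q = 0.
(p') alone gives p = 0.
(u) alone gives u = 1.
(v) alone gives v = 1.
Now (v') is unsatisfied and unit — conflict.
Both values of s lead to a conflict.
Backtrack on w: now try w = 0.
Branch on s: set s = 0.
Branch on u: set u = 1.
(v') alone gives v = 0.
Now (v) is unsatisfied and unit — conflict.
Backtrack on u: now try u = 0.
(v') alone gives v = 0.
(r) alone gives r = 1.
(t') alone gives t = 0.
Now (t) is unsatisfied and unit — conflict.
Both values of u lead to a conflict.
Backtrack on s: now try s = 1.
(p') alone gives p = 0.
(v) alone gives v = 1.
Now (v') is unsatisfied and unit — conflict.
Both values of s lead to a conflict.
Both values of w lead to a conflict.

UNSATISFIABLE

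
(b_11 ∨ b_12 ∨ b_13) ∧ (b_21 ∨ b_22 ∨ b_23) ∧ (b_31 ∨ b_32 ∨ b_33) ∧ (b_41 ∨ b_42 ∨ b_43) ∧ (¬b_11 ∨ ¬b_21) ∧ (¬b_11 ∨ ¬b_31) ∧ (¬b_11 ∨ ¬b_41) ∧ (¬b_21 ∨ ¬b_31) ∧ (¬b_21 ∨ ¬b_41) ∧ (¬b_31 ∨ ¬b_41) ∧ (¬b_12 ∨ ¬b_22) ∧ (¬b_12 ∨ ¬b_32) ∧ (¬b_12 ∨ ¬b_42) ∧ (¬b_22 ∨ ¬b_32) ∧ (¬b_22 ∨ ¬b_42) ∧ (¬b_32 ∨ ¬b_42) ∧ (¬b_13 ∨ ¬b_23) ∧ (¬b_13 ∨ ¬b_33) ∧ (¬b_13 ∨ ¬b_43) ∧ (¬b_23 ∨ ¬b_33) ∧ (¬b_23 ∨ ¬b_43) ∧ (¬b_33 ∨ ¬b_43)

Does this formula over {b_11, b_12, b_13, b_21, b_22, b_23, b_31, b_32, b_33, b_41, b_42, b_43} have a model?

No

Suppose b_11 = False.
Suppose b_12 = True.
The clause (¬b_22) is unit, so b_22 = False.
The clause (¬b_32) is unit, so b_32 = False.
The clause (¬b_42) is unit, so b_42 = False.
Suppose b_21 = True.
The clause (¬b_31) is unit, so b_31 = False.
The clause (b_33) is unit, so b_33 = True.
The clause (¬b_41) is unit, so b_41 = False.
The clause (b_43) is unit, so b_43 = True.
That conflicts with the unit clause (¬b_43).
Undo b_21 and try b_21 = False.
The clause (b_23) is unit, so b_23 = True.
The clause (¬b_13) is unit, so b_13 = False.
The clause (¬b_33) is unit, so b_33 = False.
The clause (b_31) is unit, so b_31 = True.
The clause (¬b_41) is unit, so b_41 = False.
The clause (b_43) is unit, so b_43 = True.
That conflicts with the unit clause (¬b_43).
Neither b_21 = True nor b_21 = False works.
Undo b_12 and try b_12 = False.
The clause (b_13) is unit, so b_13 = True.
The clause (¬b_23) is unit, so b_23 = False.
The clause (¬b_33) is unit, so b_33 = False.
The clause (¬b_43) is unit, so b_43 = False.
Suppose b_21 = True.
The clause (¬b_31) is unit, so b_31 = False.
The clause (b_32) is unit, so b_32 = True.
The clause (¬b_41) is unit, so b_41 = False.
The clause (b_42) is unit, so b_42 = True.
That conflicts with the unit clause (¬b_42).
Undo b_21 and try b_21 = False.
The clause (b_22) is unit, so b_22 = True.
The clause (¬b_32) is unit, so b_32 = False.
The clause (b_31) is unit, so b_31 = True.
The clause (¬b_41) is unit, so b_41 = False.
The clause (b_42) is unit, so b_42 = True.
That conflicts with the unit clause (¬b_42).
Neither b_21 = True nor b_21 = False works.
Neither b_12 = True nor b_12 = False works.
Undo b_11 and try b_11 = True.
The clause (¬b_21) is unit, so b_21 = False.
The clause (¬b_31) is unit, so b_31 = False.
The clause (¬b_41) is unit, so b_41 = False.
Suppose b_22 = True.
The clause (¬b_12) is unit, so b_12 = False.
The clause (¬b_32) is unit, so b_32 = False.
The clause (b_33) is unit, so b_33 = True.
The clause (¬b_42) is unit, so b_42 = False.
The clause (b_43) is unit, so b_43 = True.
That conflicts with the unit clause (¬b_43).
Undo b_22 and try b_22 = False.
The clause (b_23) is unit, so b_23 = True.
The clause (¬b_13) is unit, so b_13 = False.
The clause (¬b_33) is unit, so b_33 = False.
The clause (b_32) is unit, so b_32 = True.
The clause (¬b_12) is unit, so b_12 = False.
The clause (¬b_42) is unit, so b_42 = False.
The clause (b_43) is unit, so b_43 = True.
That conflicts with the unit clause (¬b_43).
Neither b_22 = True nor b_22 = False works.
Neither b_11 = True nor b_11 = False works.
No assignment satisfies every clause.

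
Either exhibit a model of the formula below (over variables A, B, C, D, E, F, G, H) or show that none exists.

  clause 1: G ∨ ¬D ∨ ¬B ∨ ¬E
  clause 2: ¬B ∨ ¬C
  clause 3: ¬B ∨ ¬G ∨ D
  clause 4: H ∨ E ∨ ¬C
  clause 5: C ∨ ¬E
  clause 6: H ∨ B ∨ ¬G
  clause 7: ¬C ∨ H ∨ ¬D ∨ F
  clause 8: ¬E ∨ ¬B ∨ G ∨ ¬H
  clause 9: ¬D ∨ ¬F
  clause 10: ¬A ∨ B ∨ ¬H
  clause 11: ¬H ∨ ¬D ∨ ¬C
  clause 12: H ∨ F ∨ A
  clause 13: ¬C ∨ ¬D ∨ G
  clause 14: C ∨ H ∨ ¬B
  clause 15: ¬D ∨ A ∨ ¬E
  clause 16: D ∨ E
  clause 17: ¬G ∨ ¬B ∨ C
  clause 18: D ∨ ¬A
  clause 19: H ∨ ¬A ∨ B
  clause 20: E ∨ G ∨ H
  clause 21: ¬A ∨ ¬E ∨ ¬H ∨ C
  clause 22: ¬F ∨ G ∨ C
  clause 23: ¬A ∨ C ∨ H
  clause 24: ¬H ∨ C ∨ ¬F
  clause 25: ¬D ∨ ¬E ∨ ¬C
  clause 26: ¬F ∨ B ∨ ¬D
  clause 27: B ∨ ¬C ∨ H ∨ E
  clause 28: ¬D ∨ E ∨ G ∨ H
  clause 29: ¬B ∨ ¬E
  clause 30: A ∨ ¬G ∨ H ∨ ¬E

Suppose B = False.
Suppose C = True.
Suppose H = True.
From the singleton clause (¬A), A = False.
From the singleton clause (¬D), D = False.
From the singleton clause (E), E = True.
Every clause is now satisfied; F, G are unconstrained.

A ↦ False, B ↦ False, C ↦ True, D ↦ False, E ↦ True, F ↦ False, G ↦ True, H ↦ True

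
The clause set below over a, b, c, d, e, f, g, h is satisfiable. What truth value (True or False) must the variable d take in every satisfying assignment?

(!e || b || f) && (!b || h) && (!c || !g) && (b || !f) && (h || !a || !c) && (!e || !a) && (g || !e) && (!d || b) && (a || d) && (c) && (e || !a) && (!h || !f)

Suppose d = false.
Unit clause (a) forces a = true.
Unit clause (!e) forces e = false.
Now (e) is unsatisfied and unit — conflict.
So every satisfying assignment has d = True.

True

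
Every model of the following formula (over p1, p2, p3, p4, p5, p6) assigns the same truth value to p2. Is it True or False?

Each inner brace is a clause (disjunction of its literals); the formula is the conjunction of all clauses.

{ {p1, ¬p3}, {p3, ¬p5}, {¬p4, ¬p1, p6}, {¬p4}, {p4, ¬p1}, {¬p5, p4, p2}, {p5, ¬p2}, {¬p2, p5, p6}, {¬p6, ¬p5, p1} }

Suppose p2 = True.
From the singleton clause (¬p4), p4 = False.
From the singleton clause (¬p1), p1 = False.
From the singleton clause (¬p3), p3 = False.
From the singleton clause (¬p5), p5 = False.
But (p5) is also a unit clause — contradiction.
So every satisfying assignment has p2 = False.

False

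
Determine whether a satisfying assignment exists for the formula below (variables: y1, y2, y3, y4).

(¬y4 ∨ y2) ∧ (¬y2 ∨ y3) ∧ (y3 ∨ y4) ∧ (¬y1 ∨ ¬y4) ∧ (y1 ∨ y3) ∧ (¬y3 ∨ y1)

Yes

Try y4 = False.
The clause (y3) is unit, so y3 = True.
The clause (y1) is unit, so y1 = True.
No clause remains; y2 is free.
A satisfying assignment: y1: True; y2: False; y3: True; y4: False.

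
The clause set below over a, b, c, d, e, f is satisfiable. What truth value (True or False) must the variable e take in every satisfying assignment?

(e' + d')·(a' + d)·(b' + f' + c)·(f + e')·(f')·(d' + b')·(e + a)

Suppose e = 1.
(d') alone gives d = 0.
(a') alone gives a = 0.
(f) alone gives f = 1.
But (f') is also a unit clause — contradiction.
So every satisfying assignment has e = False.

False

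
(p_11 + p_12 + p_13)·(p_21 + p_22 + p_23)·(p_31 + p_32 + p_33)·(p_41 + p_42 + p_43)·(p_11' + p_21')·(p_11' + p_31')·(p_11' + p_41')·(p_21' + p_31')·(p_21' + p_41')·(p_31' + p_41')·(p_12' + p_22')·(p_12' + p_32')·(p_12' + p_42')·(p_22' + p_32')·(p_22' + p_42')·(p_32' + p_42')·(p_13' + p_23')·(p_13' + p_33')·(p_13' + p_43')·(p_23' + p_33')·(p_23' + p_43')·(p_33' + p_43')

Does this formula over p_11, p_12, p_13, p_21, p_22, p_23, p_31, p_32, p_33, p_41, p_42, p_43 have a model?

No

Branch on p_11: set p_11 = 0.
Branch on p_12: set p_12 = 1.
Unit clause (p_22') forces p_22 = 0.
Unit clause (p_32') forces p_32 = 0.
Unit clause (p_42') forces p_42 = 0.
Branch on p_21: set p_21 = 1.
Unit clause (p_31') forces p_31 = 0.
Unit clause (p_33) forces p_33 = 1.
Unit clause (p_41') forces p_41 = 0.
Unit clause (p_43) forces p_43 = 1.
That conflicts with the unit clause (p_43').
So p_21 must be the other value — set p_21 = 0.
Unit clause (p_23) forces p_23 = 1.
Unit clause (p_13') forces p_13 = 0.
Unit clause (p_33') forces p_33 = 0.
Unit clause (p_31) forces p_31 = 1.
Unit clause (p_41') forces p_41 = 0.
Unit clause (p_43) forces p_43 = 1.
That conflicts with the unit clause (p_43').
Both values of p_21 lead to a conflict.
So p_12 must be the other value — set p_12 = 0.
Unit clause (p_13) forces p_13 = 1.
Unit clause (p_23') forces p_23 = 0.
Unit clause (p_33') forces p_33 = 0.
Unit clause (p_43') forces p_43 = 0.
Branch on p_21: set p_21 = 1.
Unit clause (p_31') forces p_31 = 0.
Unit clause (p_32) forces p_32 = 1.
Unit clause (p_41') forces p_41 = 0.
Unit clause (p_42) forces p_42 = 1.
That conflicts with the unit clause (p_42').
So p_21 must be the other value — set p_21 = 0.
Unit clause (p_22) forces p_22 = 1.
Unit clause (p_32') forces p_32 = 0.
Unit clause (p_31) forces p_31 = 1.
Unit clause (p_41') forces p_41 = 0.
Unit clause (p_42) forces p_42 = 1.
That conflicts with the unit clause (p_42').
Both values of p_21 lead to a conflict.
Both values of p_12 lead to a conflict.
So p_11 must be the other value — set p_11 = 1.
Unit clause (p_21') forces p_21 = 0.
Unit clause (p_31') forces p_31 = 0.
Unit clause (p_41') forces p_41 = 0.
Branch on p_22: set p_22 = 1.
Unit clause (p_12') forces p_12 = 0.
Unit clause (p_32') forces p_32 = 0.
Unit clause (p_33) forces p_33 = 1.
Unit clause (p_42') forces p_42 = 0.
Unit clause (p_43) forces p_43 = 1.
That conflicts with the unit clause (p_43').
So p_22 must be the other value — set p_22 = 0.
Unit clause (p_23) forces p_23 = 1.
Unit clause (p_13') forces p_13 = 0.
Unit clause (p_33') forces p_33 = 0.
Unit clause (p_32) forces p_32 = 1.
Unit clause (p_12') forces p_12 = 0.
Unit clause (p_42') forces p_42 = 0.
Unit clause (p_43) forces p_43 = 1.
That conflicts with the unit clause (p_43').
Both values of p_22 lead to a conflict.
Both values of p_11 lead to a conflict.
No assignment satisfies every clause.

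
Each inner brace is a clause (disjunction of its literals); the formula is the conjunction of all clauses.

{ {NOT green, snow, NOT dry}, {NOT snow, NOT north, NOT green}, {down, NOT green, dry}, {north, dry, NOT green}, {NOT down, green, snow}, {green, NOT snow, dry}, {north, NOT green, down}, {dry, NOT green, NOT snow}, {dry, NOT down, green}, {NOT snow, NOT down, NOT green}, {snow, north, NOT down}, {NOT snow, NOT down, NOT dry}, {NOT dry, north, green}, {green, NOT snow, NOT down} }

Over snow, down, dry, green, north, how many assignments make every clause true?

There are 2^5 = 32 truth assignments over (snow, down, dry, green, north).
Split on green. With green = true, the clauses containing green are satisfied and NOT green drops from the rest; 1 of the 2^4 = 16 assignments to the other variables satisfy what remains.
With green = false, by the same count on the reduced clause set, 4 assignments work.
(One model: snow=F, down=F, dry=F, green=F, north=F.)
Total: 1 + 4 = 5.

5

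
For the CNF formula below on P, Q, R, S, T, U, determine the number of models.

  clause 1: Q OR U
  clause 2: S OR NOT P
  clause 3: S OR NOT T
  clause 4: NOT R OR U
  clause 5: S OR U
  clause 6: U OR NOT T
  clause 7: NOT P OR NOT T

There are 2^6 = 64 truth assignments over (P, Q, R, S, T, U).
Split on T. With T = true, the clauses containing T are satisfied and NOT T drops from the rest; 4 of the 2^5 = 32 assignments to the other variables satisfy what remains.
With T = false, by the same count on the reduced clause set, 14 assignments work.
(One model: P=F, Q=F, R=F, S=F, T=F, U=T.)
Total: 4 + 14 = 18.

18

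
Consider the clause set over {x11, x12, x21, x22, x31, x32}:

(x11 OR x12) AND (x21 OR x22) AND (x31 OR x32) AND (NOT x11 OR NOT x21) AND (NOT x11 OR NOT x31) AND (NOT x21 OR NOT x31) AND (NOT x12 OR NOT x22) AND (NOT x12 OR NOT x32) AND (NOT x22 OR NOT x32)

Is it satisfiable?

Branch on x11: set x11 = true.
(NOT x21) alone gives x21 = false.
(x22) alone gives x22 = true.
(NOT x31) alone gives x31 = false.
(x32) alone gives x32 = true.
That conflicts with the unit clause (NOT x32).
So x11 must be the other value — set x11 = false.
(x12) alone gives x12 = true.
(NOT x22) alone gives x22 = false.
(x21) alone gives x21 = true.
(NOT x31) alone gives x31 = false.
(x32) alone gives x32 = true.
That conflicts with the unit clause (NOT x32).
Either choice for x11 ends in contradiction.
No assignment satisfies every clause.

Unsatisfiable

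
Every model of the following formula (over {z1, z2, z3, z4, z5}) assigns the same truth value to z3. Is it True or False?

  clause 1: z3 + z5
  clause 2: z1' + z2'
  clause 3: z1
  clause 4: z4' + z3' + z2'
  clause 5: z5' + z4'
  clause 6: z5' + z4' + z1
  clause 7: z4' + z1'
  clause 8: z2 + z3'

Suppose z3 = 1.
Unit clause (z1) forces z1 = 1.
Unit clause (z2') forces z2 = 0.
That conflicts with the unit clause (z2).
So every satisfying assignment has z3 = False.

False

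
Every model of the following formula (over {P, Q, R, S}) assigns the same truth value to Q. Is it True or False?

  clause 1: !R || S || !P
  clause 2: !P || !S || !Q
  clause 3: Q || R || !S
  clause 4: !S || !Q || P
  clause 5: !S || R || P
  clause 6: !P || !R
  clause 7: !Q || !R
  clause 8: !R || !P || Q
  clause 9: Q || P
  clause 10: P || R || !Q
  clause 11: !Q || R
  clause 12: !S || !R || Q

Suppose Q = true.
Unit clause (!R) forces R = false.
That conflicts with the unit clause (R).
So every satisfying assignment has Q = False.

False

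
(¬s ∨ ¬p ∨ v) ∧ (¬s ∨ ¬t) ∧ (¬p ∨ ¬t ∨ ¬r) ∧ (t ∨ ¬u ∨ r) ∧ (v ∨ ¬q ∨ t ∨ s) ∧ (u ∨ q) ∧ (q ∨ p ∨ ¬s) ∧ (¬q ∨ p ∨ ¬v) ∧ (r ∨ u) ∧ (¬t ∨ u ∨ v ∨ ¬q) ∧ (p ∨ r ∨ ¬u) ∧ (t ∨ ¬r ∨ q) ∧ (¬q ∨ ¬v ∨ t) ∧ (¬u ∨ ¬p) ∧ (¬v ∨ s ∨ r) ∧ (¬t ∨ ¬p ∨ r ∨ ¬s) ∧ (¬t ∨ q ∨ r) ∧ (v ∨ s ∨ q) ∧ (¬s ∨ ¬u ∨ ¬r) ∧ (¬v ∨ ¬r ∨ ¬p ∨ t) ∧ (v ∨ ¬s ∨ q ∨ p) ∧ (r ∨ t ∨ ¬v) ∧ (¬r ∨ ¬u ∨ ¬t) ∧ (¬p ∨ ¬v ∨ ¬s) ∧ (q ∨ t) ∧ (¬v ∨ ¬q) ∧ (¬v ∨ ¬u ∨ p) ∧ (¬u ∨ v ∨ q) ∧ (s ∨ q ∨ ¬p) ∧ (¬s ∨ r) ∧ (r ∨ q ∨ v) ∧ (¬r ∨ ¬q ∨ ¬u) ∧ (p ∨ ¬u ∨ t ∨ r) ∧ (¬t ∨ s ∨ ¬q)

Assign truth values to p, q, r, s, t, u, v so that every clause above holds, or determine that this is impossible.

Branch on s: set s = True.
From the singleton clause (¬t), t = False.
From the singleton clause (q), q = True.
From the singleton clause (¬v), v = False.
From the singleton clause (¬p), p = False.
From the singleton clause (r), r = True.
From the singleton clause (¬u), u = False.
Every clause now holds.

p=False, q=True, r=True, s=True, t=False, u=False, v=False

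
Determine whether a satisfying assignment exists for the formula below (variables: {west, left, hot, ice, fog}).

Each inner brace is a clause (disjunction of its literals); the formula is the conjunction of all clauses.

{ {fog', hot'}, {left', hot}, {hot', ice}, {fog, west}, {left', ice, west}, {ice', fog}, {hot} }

(hot) alone gives hot = 1.
(fog') alone gives fog = 0.
(ice) alone gives ice = 1.
Now (ice') is unsatisfied and unit — conflict.
No assignment satisfies every clause.

No, unsatisfiable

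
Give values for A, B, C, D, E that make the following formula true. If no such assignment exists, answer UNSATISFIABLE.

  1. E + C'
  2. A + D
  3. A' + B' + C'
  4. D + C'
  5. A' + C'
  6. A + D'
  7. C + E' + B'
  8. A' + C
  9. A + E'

Case E = 1:
The clause (A) is unit, so A = 1.
The clause (C') is unit, so C = 0.
Now (C) is unsatisfied and unit — conflict.
Undo E and try E = 0.
The clause (C') is unit, so C = 0.
The clause (A') is unit, so A = 0.
The clause (D) is unit, so D = 1.
Now (D') is unsatisfied and unit — conflict.
Either choice for E ends in contradiction.

UNSATISFIABLE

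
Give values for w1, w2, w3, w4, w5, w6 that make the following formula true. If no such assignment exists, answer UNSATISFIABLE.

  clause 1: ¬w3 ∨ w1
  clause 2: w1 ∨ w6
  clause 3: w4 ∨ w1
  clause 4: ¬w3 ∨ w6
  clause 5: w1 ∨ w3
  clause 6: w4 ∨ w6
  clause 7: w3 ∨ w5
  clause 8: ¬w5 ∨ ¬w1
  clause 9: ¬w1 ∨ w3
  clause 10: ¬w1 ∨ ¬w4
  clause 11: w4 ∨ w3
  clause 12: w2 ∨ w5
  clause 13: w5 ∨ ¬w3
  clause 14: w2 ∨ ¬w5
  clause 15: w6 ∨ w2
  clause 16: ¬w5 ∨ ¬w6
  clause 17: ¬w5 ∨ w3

UNSATISFIABLE

Try w3 = False.
The clause (w1) is unit, so w1 = True.
But (¬w1) is also a unit clause — contradiction.
So w3 must be the other value — set w3 = True.
The clause (w1) is unit, so w1 = True.
The clause (w6) is unit, so w6 = True.
The clause (¬w5) is unit, so w5 = False.
But (w5) is also a unit clause — contradiction.
Neither w3 = True nor w3 = False works.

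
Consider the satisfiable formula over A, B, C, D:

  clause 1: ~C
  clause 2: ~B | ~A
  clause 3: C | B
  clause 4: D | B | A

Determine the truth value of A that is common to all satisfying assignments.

False

Suppose A = 1.
(~C) alone gives C = 0.
(~B) alone gives B = 0.
But (B) is also a unit clause — contradiction.
So every satisfying assignment has A = False.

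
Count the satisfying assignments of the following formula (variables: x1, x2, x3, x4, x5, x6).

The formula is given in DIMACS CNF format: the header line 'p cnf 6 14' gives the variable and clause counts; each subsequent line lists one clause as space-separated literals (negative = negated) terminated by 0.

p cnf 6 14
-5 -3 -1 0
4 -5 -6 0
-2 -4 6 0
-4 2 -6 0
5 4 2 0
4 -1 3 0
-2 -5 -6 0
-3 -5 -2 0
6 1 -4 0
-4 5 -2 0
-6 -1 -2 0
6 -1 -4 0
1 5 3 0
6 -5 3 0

There are 2^6 = 64 truth assignments over (x1, x2, x3, x4, x5, x6).
Split on x2. With x2 = True, the clauses containing x2 are satisfied and ¬x2 drops from the rest; 3 of the 2^5 = 32 assignments to the other variables satisfy what remains.
With x2 = False, by the same count on the reduced clause set, 1 assignment works.
Total: 3 + 1 = 4.

4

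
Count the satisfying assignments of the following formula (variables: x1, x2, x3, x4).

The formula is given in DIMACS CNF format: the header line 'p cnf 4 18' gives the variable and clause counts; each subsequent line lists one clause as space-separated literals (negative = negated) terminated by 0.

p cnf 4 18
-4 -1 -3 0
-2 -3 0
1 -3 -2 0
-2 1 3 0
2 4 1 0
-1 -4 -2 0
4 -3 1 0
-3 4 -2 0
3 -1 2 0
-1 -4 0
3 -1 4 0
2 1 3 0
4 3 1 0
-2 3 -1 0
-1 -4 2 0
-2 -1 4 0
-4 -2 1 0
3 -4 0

There are 2^4 = 16 truth assignments over (x1, x2, x3, x4).
Split on x3. With x3 = True, the clauses containing x3 are satisfied and ¬x3 drops from the rest; 2 of the 2^3 = 8 assignments to the other variables satisfy what remains.
With x3 = False, by the same count on the reduced clause set, 0 assignments work.
Total: 2 + 0 = 2.

2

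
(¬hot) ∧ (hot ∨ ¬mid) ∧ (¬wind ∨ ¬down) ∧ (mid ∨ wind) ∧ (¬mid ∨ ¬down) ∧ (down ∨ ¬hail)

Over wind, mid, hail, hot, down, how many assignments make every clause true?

There are 2^5 = 32 truth assignments over (wind, mid, hail, hot, down).
Split on wind. With wind = True, the clauses containing wind are satisfied and ¬wind drops from the rest; 1 of the 2^4 = 16 assignments to the other variables satisfy what remains.
With wind = False, by the same count on the reduced clause set, 0 assignments work.
(One model: wind=T, mid=F, hail=F, hot=F, down=F.)
Total: 1 + 0 = 1.

1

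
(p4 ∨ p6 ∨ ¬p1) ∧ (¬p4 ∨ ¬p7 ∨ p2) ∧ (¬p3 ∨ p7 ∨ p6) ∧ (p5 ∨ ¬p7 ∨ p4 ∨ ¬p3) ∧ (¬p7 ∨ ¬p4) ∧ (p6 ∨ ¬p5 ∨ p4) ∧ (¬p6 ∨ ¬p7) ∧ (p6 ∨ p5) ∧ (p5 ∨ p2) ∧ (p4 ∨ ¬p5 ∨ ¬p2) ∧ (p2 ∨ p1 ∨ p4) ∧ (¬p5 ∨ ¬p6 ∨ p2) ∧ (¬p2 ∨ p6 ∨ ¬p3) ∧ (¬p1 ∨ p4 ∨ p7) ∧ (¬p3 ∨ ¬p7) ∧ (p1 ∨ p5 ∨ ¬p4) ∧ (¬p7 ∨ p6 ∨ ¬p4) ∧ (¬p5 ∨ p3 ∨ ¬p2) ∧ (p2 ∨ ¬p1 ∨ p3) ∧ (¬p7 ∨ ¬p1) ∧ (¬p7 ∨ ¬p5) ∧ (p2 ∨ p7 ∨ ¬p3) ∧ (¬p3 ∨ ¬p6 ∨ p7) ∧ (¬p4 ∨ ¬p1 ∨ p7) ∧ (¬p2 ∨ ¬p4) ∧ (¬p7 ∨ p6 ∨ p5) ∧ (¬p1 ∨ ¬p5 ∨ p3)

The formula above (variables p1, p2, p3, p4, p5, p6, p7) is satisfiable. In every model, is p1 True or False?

False

Suppose p1 = True.
From the singleton clause (¬p7), p7 = False.
From the singleton clause (p4), p4 = True.
But (¬p4) is also a unit clause — contradiction.
So every satisfying assignment has p1 = False.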